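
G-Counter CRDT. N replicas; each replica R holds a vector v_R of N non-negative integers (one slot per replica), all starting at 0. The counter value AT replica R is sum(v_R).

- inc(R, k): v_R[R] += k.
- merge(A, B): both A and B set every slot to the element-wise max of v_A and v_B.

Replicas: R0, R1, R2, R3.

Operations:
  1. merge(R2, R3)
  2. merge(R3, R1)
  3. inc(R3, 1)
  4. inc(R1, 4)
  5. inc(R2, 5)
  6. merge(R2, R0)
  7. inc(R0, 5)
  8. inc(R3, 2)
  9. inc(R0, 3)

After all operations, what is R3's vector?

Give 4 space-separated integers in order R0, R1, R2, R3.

Answer: 0 0 0 3

Derivation:
Op 1: merge R2<->R3 -> R2=(0,0,0,0) R3=(0,0,0,0)
Op 2: merge R3<->R1 -> R3=(0,0,0,0) R1=(0,0,0,0)
Op 3: inc R3 by 1 -> R3=(0,0,0,1) value=1
Op 4: inc R1 by 4 -> R1=(0,4,0,0) value=4
Op 5: inc R2 by 5 -> R2=(0,0,5,0) value=5
Op 6: merge R2<->R0 -> R2=(0,0,5,0) R0=(0,0,5,0)
Op 7: inc R0 by 5 -> R0=(5,0,5,0) value=10
Op 8: inc R3 by 2 -> R3=(0,0,0,3) value=3
Op 9: inc R0 by 3 -> R0=(8,0,5,0) value=13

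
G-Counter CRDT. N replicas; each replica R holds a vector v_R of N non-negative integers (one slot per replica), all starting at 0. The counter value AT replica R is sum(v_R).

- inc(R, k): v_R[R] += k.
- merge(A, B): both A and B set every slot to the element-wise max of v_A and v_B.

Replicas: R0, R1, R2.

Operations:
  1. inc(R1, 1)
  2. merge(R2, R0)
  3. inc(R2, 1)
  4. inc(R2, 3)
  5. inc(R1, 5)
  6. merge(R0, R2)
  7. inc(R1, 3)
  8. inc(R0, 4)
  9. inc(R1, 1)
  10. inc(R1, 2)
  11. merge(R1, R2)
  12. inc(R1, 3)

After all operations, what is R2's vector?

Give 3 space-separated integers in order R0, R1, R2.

Answer: 0 12 4

Derivation:
Op 1: inc R1 by 1 -> R1=(0,1,0) value=1
Op 2: merge R2<->R0 -> R2=(0,0,0) R0=(0,0,0)
Op 3: inc R2 by 1 -> R2=(0,0,1) value=1
Op 4: inc R2 by 3 -> R2=(0,0,4) value=4
Op 5: inc R1 by 5 -> R1=(0,6,0) value=6
Op 6: merge R0<->R2 -> R0=(0,0,4) R2=(0,0,4)
Op 7: inc R1 by 3 -> R1=(0,9,0) value=9
Op 8: inc R0 by 4 -> R0=(4,0,4) value=8
Op 9: inc R1 by 1 -> R1=(0,10,0) value=10
Op 10: inc R1 by 2 -> R1=(0,12,0) value=12
Op 11: merge R1<->R2 -> R1=(0,12,4) R2=(0,12,4)
Op 12: inc R1 by 3 -> R1=(0,15,4) value=19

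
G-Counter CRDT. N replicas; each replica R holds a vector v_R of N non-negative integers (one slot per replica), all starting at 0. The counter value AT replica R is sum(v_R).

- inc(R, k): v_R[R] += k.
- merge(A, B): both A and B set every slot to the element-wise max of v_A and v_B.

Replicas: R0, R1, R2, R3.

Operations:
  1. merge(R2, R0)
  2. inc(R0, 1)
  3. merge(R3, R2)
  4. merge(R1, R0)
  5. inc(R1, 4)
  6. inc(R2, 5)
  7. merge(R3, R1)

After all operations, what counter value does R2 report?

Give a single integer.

Answer: 5

Derivation:
Op 1: merge R2<->R0 -> R2=(0,0,0,0) R0=(0,0,0,0)
Op 2: inc R0 by 1 -> R0=(1,0,0,0) value=1
Op 3: merge R3<->R2 -> R3=(0,0,0,0) R2=(0,0,0,0)
Op 4: merge R1<->R0 -> R1=(1,0,0,0) R0=(1,0,0,0)
Op 5: inc R1 by 4 -> R1=(1,4,0,0) value=5
Op 6: inc R2 by 5 -> R2=(0,0,5,0) value=5
Op 7: merge R3<->R1 -> R3=(1,4,0,0) R1=(1,4,0,0)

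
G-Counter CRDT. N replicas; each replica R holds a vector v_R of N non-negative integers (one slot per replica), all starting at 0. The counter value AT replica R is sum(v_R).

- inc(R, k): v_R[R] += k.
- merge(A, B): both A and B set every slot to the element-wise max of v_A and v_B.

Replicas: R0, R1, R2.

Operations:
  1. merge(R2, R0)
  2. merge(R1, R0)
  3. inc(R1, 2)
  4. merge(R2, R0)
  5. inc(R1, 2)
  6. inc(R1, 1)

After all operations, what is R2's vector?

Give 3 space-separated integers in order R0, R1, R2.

Op 1: merge R2<->R0 -> R2=(0,0,0) R0=(0,0,0)
Op 2: merge R1<->R0 -> R1=(0,0,0) R0=(0,0,0)
Op 3: inc R1 by 2 -> R1=(0,2,0) value=2
Op 4: merge R2<->R0 -> R2=(0,0,0) R0=(0,0,0)
Op 5: inc R1 by 2 -> R1=(0,4,0) value=4
Op 6: inc R1 by 1 -> R1=(0,5,0) value=5

Answer: 0 0 0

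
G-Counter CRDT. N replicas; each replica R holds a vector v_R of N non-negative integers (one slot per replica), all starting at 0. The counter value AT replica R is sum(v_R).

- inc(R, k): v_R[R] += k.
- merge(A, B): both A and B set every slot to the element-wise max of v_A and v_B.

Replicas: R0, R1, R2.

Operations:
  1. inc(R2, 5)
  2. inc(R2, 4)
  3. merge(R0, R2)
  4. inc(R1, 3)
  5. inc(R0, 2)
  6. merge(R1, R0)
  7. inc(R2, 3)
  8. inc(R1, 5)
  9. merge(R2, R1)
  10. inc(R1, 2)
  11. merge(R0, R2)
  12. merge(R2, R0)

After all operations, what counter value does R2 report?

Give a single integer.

Op 1: inc R2 by 5 -> R2=(0,0,5) value=5
Op 2: inc R2 by 4 -> R2=(0,0,9) value=9
Op 3: merge R0<->R2 -> R0=(0,0,9) R2=(0,0,9)
Op 4: inc R1 by 3 -> R1=(0,3,0) value=3
Op 5: inc R0 by 2 -> R0=(2,0,9) value=11
Op 6: merge R1<->R0 -> R1=(2,3,9) R0=(2,3,9)
Op 7: inc R2 by 3 -> R2=(0,0,12) value=12
Op 8: inc R1 by 5 -> R1=(2,8,9) value=19
Op 9: merge R2<->R1 -> R2=(2,8,12) R1=(2,8,12)
Op 10: inc R1 by 2 -> R1=(2,10,12) value=24
Op 11: merge R0<->R2 -> R0=(2,8,12) R2=(2,8,12)
Op 12: merge R2<->R0 -> R2=(2,8,12) R0=(2,8,12)

Answer: 22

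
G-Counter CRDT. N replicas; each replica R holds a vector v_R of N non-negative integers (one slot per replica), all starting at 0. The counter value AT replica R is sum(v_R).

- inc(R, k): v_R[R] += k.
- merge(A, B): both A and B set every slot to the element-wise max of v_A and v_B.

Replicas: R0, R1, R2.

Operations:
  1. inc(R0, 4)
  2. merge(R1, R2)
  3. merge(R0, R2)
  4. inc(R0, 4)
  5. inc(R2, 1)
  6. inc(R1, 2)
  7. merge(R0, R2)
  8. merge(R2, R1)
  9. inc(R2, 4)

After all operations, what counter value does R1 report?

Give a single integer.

Answer: 11

Derivation:
Op 1: inc R0 by 4 -> R0=(4,0,0) value=4
Op 2: merge R1<->R2 -> R1=(0,0,0) R2=(0,0,0)
Op 3: merge R0<->R2 -> R0=(4,0,0) R2=(4,0,0)
Op 4: inc R0 by 4 -> R0=(8,0,0) value=8
Op 5: inc R2 by 1 -> R2=(4,0,1) value=5
Op 6: inc R1 by 2 -> R1=(0,2,0) value=2
Op 7: merge R0<->R2 -> R0=(8,0,1) R2=(8,0,1)
Op 8: merge R2<->R1 -> R2=(8,2,1) R1=(8,2,1)
Op 9: inc R2 by 4 -> R2=(8,2,5) value=15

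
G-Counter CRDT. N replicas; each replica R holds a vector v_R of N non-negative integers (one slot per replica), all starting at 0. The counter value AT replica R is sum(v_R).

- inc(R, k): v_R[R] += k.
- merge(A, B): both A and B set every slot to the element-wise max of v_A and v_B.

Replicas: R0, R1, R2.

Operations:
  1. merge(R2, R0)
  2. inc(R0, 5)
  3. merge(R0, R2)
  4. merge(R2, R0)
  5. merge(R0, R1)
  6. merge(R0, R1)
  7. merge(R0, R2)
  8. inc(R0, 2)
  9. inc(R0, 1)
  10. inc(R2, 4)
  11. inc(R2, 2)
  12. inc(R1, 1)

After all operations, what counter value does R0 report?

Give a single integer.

Op 1: merge R2<->R0 -> R2=(0,0,0) R0=(0,0,0)
Op 2: inc R0 by 5 -> R0=(5,0,0) value=5
Op 3: merge R0<->R2 -> R0=(5,0,0) R2=(5,0,0)
Op 4: merge R2<->R0 -> R2=(5,0,0) R0=(5,0,0)
Op 5: merge R0<->R1 -> R0=(5,0,0) R1=(5,0,0)
Op 6: merge R0<->R1 -> R0=(5,0,0) R1=(5,0,0)
Op 7: merge R0<->R2 -> R0=(5,0,0) R2=(5,0,0)
Op 8: inc R0 by 2 -> R0=(7,0,0) value=7
Op 9: inc R0 by 1 -> R0=(8,0,0) value=8
Op 10: inc R2 by 4 -> R2=(5,0,4) value=9
Op 11: inc R2 by 2 -> R2=(5,0,6) value=11
Op 12: inc R1 by 1 -> R1=(5,1,0) value=6

Answer: 8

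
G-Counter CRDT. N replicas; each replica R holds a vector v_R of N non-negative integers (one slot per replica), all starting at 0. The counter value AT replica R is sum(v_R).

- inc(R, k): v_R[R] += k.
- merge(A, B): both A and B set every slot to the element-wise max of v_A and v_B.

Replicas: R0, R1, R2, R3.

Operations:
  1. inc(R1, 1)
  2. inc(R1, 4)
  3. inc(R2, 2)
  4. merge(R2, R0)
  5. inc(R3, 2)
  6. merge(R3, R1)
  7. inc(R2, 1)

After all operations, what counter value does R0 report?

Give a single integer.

Answer: 2

Derivation:
Op 1: inc R1 by 1 -> R1=(0,1,0,0) value=1
Op 2: inc R1 by 4 -> R1=(0,5,0,0) value=5
Op 3: inc R2 by 2 -> R2=(0,0,2,0) value=2
Op 4: merge R2<->R0 -> R2=(0,0,2,0) R0=(0,0,2,0)
Op 5: inc R3 by 2 -> R3=(0,0,0,2) value=2
Op 6: merge R3<->R1 -> R3=(0,5,0,2) R1=(0,5,0,2)
Op 7: inc R2 by 1 -> R2=(0,0,3,0) value=3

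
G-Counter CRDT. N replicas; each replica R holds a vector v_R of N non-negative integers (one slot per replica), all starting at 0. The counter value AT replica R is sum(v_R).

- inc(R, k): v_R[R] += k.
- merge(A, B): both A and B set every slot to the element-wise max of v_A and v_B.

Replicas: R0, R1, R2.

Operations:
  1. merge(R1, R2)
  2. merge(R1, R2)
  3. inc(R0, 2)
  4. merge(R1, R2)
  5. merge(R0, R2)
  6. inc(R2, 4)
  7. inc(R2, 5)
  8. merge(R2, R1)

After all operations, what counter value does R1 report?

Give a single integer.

Answer: 11

Derivation:
Op 1: merge R1<->R2 -> R1=(0,0,0) R2=(0,0,0)
Op 2: merge R1<->R2 -> R1=(0,0,0) R2=(0,0,0)
Op 3: inc R0 by 2 -> R0=(2,0,0) value=2
Op 4: merge R1<->R2 -> R1=(0,0,0) R2=(0,0,0)
Op 5: merge R0<->R2 -> R0=(2,0,0) R2=(2,0,0)
Op 6: inc R2 by 4 -> R2=(2,0,4) value=6
Op 7: inc R2 by 5 -> R2=(2,0,9) value=11
Op 8: merge R2<->R1 -> R2=(2,0,9) R1=(2,0,9)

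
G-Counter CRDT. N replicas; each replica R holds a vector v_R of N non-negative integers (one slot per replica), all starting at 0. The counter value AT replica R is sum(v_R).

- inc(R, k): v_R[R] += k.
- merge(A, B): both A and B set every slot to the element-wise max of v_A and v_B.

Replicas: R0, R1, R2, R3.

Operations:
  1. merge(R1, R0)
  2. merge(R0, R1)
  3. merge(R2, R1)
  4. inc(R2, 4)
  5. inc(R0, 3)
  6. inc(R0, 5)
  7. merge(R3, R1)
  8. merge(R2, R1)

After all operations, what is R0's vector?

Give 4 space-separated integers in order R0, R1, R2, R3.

Answer: 8 0 0 0

Derivation:
Op 1: merge R1<->R0 -> R1=(0,0,0,0) R0=(0,0,0,0)
Op 2: merge R0<->R1 -> R0=(0,0,0,0) R1=(0,0,0,0)
Op 3: merge R2<->R1 -> R2=(0,0,0,0) R1=(0,0,0,0)
Op 4: inc R2 by 4 -> R2=(0,0,4,0) value=4
Op 5: inc R0 by 3 -> R0=(3,0,0,0) value=3
Op 6: inc R0 by 5 -> R0=(8,0,0,0) value=8
Op 7: merge R3<->R1 -> R3=(0,0,0,0) R1=(0,0,0,0)
Op 8: merge R2<->R1 -> R2=(0,0,4,0) R1=(0,0,4,0)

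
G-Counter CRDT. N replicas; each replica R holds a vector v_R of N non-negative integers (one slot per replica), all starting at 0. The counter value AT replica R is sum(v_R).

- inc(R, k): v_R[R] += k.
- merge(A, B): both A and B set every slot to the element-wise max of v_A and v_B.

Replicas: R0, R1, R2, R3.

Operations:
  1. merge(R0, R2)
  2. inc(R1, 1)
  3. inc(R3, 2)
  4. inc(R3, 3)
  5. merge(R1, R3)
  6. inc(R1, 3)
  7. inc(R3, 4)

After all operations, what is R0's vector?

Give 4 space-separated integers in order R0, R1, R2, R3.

Op 1: merge R0<->R2 -> R0=(0,0,0,0) R2=(0,0,0,0)
Op 2: inc R1 by 1 -> R1=(0,1,0,0) value=1
Op 3: inc R3 by 2 -> R3=(0,0,0,2) value=2
Op 4: inc R3 by 3 -> R3=(0,0,0,5) value=5
Op 5: merge R1<->R3 -> R1=(0,1,0,5) R3=(0,1,0,5)
Op 6: inc R1 by 3 -> R1=(0,4,0,5) value=9
Op 7: inc R3 by 4 -> R3=(0,1,0,9) value=10

Answer: 0 0 0 0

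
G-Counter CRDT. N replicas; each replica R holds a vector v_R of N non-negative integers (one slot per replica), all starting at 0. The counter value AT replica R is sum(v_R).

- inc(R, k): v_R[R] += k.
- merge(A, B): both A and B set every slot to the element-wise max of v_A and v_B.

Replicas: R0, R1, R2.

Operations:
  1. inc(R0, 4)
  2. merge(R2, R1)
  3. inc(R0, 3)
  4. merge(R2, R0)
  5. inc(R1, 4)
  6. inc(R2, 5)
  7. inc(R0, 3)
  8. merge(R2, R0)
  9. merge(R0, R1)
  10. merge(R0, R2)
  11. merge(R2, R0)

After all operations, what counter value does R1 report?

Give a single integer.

Op 1: inc R0 by 4 -> R0=(4,0,0) value=4
Op 2: merge R2<->R1 -> R2=(0,0,0) R1=(0,0,0)
Op 3: inc R0 by 3 -> R0=(7,0,0) value=7
Op 4: merge R2<->R0 -> R2=(7,0,0) R0=(7,0,0)
Op 5: inc R1 by 4 -> R1=(0,4,0) value=4
Op 6: inc R2 by 5 -> R2=(7,0,5) value=12
Op 7: inc R0 by 3 -> R0=(10,0,0) value=10
Op 8: merge R2<->R0 -> R2=(10,0,5) R0=(10,0,5)
Op 9: merge R0<->R1 -> R0=(10,4,5) R1=(10,4,5)
Op 10: merge R0<->R2 -> R0=(10,4,5) R2=(10,4,5)
Op 11: merge R2<->R0 -> R2=(10,4,5) R0=(10,4,5)

Answer: 19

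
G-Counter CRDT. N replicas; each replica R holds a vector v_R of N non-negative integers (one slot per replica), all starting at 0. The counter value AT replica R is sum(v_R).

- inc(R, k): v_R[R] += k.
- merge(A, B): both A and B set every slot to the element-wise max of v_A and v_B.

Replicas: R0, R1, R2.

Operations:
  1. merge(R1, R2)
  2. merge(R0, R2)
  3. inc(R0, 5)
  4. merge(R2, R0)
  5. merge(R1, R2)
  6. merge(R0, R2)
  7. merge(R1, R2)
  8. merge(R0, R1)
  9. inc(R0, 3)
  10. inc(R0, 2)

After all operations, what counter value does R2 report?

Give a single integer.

Op 1: merge R1<->R2 -> R1=(0,0,0) R2=(0,0,0)
Op 2: merge R0<->R2 -> R0=(0,0,0) R2=(0,0,0)
Op 3: inc R0 by 5 -> R0=(5,0,0) value=5
Op 4: merge R2<->R0 -> R2=(5,0,0) R0=(5,0,0)
Op 5: merge R1<->R2 -> R1=(5,0,0) R2=(5,0,0)
Op 6: merge R0<->R2 -> R0=(5,0,0) R2=(5,0,0)
Op 7: merge R1<->R2 -> R1=(5,0,0) R2=(5,0,0)
Op 8: merge R0<->R1 -> R0=(5,0,0) R1=(5,0,0)
Op 9: inc R0 by 3 -> R0=(8,0,0) value=8
Op 10: inc R0 by 2 -> R0=(10,0,0) value=10

Answer: 5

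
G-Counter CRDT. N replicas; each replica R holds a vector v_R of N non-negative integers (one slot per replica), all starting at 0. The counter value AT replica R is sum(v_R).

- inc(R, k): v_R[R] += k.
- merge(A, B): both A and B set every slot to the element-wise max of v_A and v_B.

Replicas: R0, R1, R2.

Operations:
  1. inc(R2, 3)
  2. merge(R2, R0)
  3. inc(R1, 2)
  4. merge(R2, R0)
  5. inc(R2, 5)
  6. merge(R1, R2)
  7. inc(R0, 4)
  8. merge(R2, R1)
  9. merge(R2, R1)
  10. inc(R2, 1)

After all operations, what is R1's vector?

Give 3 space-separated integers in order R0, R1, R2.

Answer: 0 2 8

Derivation:
Op 1: inc R2 by 3 -> R2=(0,0,3) value=3
Op 2: merge R2<->R0 -> R2=(0,0,3) R0=(0,0,3)
Op 3: inc R1 by 2 -> R1=(0,2,0) value=2
Op 4: merge R2<->R0 -> R2=(0,0,3) R0=(0,0,3)
Op 5: inc R2 by 5 -> R2=(0,0,8) value=8
Op 6: merge R1<->R2 -> R1=(0,2,8) R2=(0,2,8)
Op 7: inc R0 by 4 -> R0=(4,0,3) value=7
Op 8: merge R2<->R1 -> R2=(0,2,8) R1=(0,2,8)
Op 9: merge R2<->R1 -> R2=(0,2,8) R1=(0,2,8)
Op 10: inc R2 by 1 -> R2=(0,2,9) value=11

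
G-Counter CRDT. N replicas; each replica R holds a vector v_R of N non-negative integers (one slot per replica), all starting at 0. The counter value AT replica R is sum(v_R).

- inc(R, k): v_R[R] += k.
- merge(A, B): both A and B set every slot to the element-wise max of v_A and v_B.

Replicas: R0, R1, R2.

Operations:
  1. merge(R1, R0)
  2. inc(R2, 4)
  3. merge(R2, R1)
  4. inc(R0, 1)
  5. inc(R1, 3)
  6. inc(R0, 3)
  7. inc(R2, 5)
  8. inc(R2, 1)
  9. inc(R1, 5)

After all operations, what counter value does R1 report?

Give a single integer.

Answer: 12

Derivation:
Op 1: merge R1<->R0 -> R1=(0,0,0) R0=(0,0,0)
Op 2: inc R2 by 4 -> R2=(0,0,4) value=4
Op 3: merge R2<->R1 -> R2=(0,0,4) R1=(0,0,4)
Op 4: inc R0 by 1 -> R0=(1,0,0) value=1
Op 5: inc R1 by 3 -> R1=(0,3,4) value=7
Op 6: inc R0 by 3 -> R0=(4,0,0) value=4
Op 7: inc R2 by 5 -> R2=(0,0,9) value=9
Op 8: inc R2 by 1 -> R2=(0,0,10) value=10
Op 9: inc R1 by 5 -> R1=(0,8,4) value=12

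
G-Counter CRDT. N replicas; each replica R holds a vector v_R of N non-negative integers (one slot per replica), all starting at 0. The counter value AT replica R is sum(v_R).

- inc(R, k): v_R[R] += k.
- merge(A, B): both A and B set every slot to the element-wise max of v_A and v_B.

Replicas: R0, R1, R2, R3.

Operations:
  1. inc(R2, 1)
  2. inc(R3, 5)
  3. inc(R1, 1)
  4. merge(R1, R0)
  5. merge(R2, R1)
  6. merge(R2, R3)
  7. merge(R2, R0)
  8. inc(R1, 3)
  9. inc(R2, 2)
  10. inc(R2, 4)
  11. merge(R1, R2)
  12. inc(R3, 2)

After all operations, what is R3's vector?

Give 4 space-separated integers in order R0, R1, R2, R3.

Op 1: inc R2 by 1 -> R2=(0,0,1,0) value=1
Op 2: inc R3 by 5 -> R3=(0,0,0,5) value=5
Op 3: inc R1 by 1 -> R1=(0,1,0,0) value=1
Op 4: merge R1<->R0 -> R1=(0,1,0,0) R0=(0,1,0,0)
Op 5: merge R2<->R1 -> R2=(0,1,1,0) R1=(0,1,1,0)
Op 6: merge R2<->R3 -> R2=(0,1,1,5) R3=(0,1,1,5)
Op 7: merge R2<->R0 -> R2=(0,1,1,5) R0=(0,1,1,5)
Op 8: inc R1 by 3 -> R1=(0,4,1,0) value=5
Op 9: inc R2 by 2 -> R2=(0,1,3,5) value=9
Op 10: inc R2 by 4 -> R2=(0,1,7,5) value=13
Op 11: merge R1<->R2 -> R1=(0,4,7,5) R2=(0,4,7,5)
Op 12: inc R3 by 2 -> R3=(0,1,1,7) value=9

Answer: 0 1 1 7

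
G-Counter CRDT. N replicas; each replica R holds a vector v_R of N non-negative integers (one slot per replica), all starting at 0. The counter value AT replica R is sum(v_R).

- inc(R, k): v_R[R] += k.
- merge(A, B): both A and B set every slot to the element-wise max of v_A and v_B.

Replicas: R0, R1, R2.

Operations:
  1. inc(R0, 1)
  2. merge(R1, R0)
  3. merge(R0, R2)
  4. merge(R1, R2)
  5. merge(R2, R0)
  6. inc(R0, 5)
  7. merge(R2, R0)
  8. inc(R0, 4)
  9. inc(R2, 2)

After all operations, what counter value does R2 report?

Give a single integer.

Answer: 8

Derivation:
Op 1: inc R0 by 1 -> R0=(1,0,0) value=1
Op 2: merge R1<->R0 -> R1=(1,0,0) R0=(1,0,0)
Op 3: merge R0<->R2 -> R0=(1,0,0) R2=(1,0,0)
Op 4: merge R1<->R2 -> R1=(1,0,0) R2=(1,0,0)
Op 5: merge R2<->R0 -> R2=(1,0,0) R0=(1,0,0)
Op 6: inc R0 by 5 -> R0=(6,0,0) value=6
Op 7: merge R2<->R0 -> R2=(6,0,0) R0=(6,0,0)
Op 8: inc R0 by 4 -> R0=(10,0,0) value=10
Op 9: inc R2 by 2 -> R2=(6,0,2) value=8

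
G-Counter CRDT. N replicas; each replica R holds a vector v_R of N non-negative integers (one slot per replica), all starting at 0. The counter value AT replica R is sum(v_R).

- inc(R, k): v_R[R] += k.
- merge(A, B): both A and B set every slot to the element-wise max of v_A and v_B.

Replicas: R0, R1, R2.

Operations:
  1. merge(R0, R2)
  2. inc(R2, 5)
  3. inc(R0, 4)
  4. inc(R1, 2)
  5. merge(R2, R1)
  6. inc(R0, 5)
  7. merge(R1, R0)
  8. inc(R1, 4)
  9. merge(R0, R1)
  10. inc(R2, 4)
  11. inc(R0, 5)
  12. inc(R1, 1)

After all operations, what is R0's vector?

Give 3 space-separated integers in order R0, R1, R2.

Answer: 14 6 5

Derivation:
Op 1: merge R0<->R2 -> R0=(0,0,0) R2=(0,0,0)
Op 2: inc R2 by 5 -> R2=(0,0,5) value=5
Op 3: inc R0 by 4 -> R0=(4,0,0) value=4
Op 4: inc R1 by 2 -> R1=(0,2,0) value=2
Op 5: merge R2<->R1 -> R2=(0,2,5) R1=(0,2,5)
Op 6: inc R0 by 5 -> R0=(9,0,0) value=9
Op 7: merge R1<->R0 -> R1=(9,2,5) R0=(9,2,5)
Op 8: inc R1 by 4 -> R1=(9,6,5) value=20
Op 9: merge R0<->R1 -> R0=(9,6,5) R1=(9,6,5)
Op 10: inc R2 by 4 -> R2=(0,2,9) value=11
Op 11: inc R0 by 5 -> R0=(14,6,5) value=25
Op 12: inc R1 by 1 -> R1=(9,7,5) value=21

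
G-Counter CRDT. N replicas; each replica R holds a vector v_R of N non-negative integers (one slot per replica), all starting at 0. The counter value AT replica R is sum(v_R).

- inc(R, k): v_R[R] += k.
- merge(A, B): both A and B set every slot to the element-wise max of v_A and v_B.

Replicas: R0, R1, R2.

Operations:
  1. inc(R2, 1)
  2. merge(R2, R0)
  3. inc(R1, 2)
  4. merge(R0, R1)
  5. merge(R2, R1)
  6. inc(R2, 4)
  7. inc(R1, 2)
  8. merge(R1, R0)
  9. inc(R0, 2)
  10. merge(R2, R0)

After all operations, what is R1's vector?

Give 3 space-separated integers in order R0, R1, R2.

Answer: 0 4 1

Derivation:
Op 1: inc R2 by 1 -> R2=(0,0,1) value=1
Op 2: merge R2<->R0 -> R2=(0,0,1) R0=(0,0,1)
Op 3: inc R1 by 2 -> R1=(0,2,0) value=2
Op 4: merge R0<->R1 -> R0=(0,2,1) R1=(0,2,1)
Op 5: merge R2<->R1 -> R2=(0,2,1) R1=(0,2,1)
Op 6: inc R2 by 4 -> R2=(0,2,5) value=7
Op 7: inc R1 by 2 -> R1=(0,4,1) value=5
Op 8: merge R1<->R0 -> R1=(0,4,1) R0=(0,4,1)
Op 9: inc R0 by 2 -> R0=(2,4,1) value=7
Op 10: merge R2<->R0 -> R2=(2,4,5) R0=(2,4,5)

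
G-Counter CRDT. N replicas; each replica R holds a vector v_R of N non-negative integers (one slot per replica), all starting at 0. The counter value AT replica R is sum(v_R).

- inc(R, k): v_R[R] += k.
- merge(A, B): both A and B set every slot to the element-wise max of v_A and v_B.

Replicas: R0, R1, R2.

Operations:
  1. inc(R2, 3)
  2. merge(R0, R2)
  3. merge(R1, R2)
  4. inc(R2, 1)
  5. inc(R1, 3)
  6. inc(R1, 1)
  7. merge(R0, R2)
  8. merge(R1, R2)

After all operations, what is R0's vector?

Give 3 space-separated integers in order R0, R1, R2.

Answer: 0 0 4

Derivation:
Op 1: inc R2 by 3 -> R2=(0,0,3) value=3
Op 2: merge R0<->R2 -> R0=(0,0,3) R2=(0,0,3)
Op 3: merge R1<->R2 -> R1=(0,0,3) R2=(0,0,3)
Op 4: inc R2 by 1 -> R2=(0,0,4) value=4
Op 5: inc R1 by 3 -> R1=(0,3,3) value=6
Op 6: inc R1 by 1 -> R1=(0,4,3) value=7
Op 7: merge R0<->R2 -> R0=(0,0,4) R2=(0,0,4)
Op 8: merge R1<->R2 -> R1=(0,4,4) R2=(0,4,4)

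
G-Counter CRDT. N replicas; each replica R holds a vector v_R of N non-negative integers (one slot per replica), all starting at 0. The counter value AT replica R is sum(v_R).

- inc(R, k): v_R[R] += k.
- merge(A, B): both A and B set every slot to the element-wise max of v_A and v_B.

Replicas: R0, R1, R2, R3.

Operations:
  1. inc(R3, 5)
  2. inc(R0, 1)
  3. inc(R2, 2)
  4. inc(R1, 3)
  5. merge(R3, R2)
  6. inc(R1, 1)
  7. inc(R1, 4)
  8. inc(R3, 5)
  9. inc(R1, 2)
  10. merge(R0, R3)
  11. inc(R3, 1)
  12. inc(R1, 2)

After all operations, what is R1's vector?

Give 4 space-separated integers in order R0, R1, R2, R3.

Op 1: inc R3 by 5 -> R3=(0,0,0,5) value=5
Op 2: inc R0 by 1 -> R0=(1,0,0,0) value=1
Op 3: inc R2 by 2 -> R2=(0,0,2,0) value=2
Op 4: inc R1 by 3 -> R1=(0,3,0,0) value=3
Op 5: merge R3<->R2 -> R3=(0,0,2,5) R2=(0,0,2,5)
Op 6: inc R1 by 1 -> R1=(0,4,0,0) value=4
Op 7: inc R1 by 4 -> R1=(0,8,0,0) value=8
Op 8: inc R3 by 5 -> R3=(0,0,2,10) value=12
Op 9: inc R1 by 2 -> R1=(0,10,0,0) value=10
Op 10: merge R0<->R3 -> R0=(1,0,2,10) R3=(1,0,2,10)
Op 11: inc R3 by 1 -> R3=(1,0,2,11) value=14
Op 12: inc R1 by 2 -> R1=(0,12,0,0) value=12

Answer: 0 12 0 0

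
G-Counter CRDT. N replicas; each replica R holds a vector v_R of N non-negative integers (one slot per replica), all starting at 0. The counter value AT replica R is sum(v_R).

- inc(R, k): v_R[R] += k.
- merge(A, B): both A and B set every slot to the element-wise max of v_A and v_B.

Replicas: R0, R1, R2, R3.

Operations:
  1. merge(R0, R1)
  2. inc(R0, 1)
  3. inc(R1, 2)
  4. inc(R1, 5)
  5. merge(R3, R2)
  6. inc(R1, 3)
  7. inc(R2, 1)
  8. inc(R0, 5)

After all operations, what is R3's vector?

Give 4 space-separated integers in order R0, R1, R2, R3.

Answer: 0 0 0 0

Derivation:
Op 1: merge R0<->R1 -> R0=(0,0,0,0) R1=(0,0,0,0)
Op 2: inc R0 by 1 -> R0=(1,0,0,0) value=1
Op 3: inc R1 by 2 -> R1=(0,2,0,0) value=2
Op 4: inc R1 by 5 -> R1=(0,7,0,0) value=7
Op 5: merge R3<->R2 -> R3=(0,0,0,0) R2=(0,0,0,0)
Op 6: inc R1 by 3 -> R1=(0,10,0,0) value=10
Op 7: inc R2 by 1 -> R2=(0,0,1,0) value=1
Op 8: inc R0 by 5 -> R0=(6,0,0,0) value=6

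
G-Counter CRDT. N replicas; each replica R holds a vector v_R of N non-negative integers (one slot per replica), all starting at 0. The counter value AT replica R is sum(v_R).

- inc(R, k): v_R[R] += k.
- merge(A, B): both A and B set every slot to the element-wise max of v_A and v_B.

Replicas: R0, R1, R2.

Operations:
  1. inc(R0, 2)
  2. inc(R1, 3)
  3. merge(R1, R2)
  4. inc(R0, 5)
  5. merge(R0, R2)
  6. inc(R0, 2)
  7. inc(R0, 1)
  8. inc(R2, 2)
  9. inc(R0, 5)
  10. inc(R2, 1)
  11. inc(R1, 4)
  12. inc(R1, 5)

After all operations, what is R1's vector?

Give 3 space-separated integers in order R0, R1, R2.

Op 1: inc R0 by 2 -> R0=(2,0,0) value=2
Op 2: inc R1 by 3 -> R1=(0,3,0) value=3
Op 3: merge R1<->R2 -> R1=(0,3,0) R2=(0,3,0)
Op 4: inc R0 by 5 -> R0=(7,0,0) value=7
Op 5: merge R0<->R2 -> R0=(7,3,0) R2=(7,3,0)
Op 6: inc R0 by 2 -> R0=(9,3,0) value=12
Op 7: inc R0 by 1 -> R0=(10,3,0) value=13
Op 8: inc R2 by 2 -> R2=(7,3,2) value=12
Op 9: inc R0 by 5 -> R0=(15,3,0) value=18
Op 10: inc R2 by 1 -> R2=(7,3,3) value=13
Op 11: inc R1 by 4 -> R1=(0,7,0) value=7
Op 12: inc R1 by 5 -> R1=(0,12,0) value=12

Answer: 0 12 0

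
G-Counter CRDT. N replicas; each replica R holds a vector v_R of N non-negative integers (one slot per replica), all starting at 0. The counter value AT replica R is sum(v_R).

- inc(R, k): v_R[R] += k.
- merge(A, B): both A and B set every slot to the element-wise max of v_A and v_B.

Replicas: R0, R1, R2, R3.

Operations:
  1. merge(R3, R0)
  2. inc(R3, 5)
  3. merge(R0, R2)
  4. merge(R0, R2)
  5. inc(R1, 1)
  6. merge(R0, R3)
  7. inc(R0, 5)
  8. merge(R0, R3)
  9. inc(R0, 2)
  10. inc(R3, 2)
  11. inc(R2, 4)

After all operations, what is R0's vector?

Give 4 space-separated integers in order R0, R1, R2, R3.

Op 1: merge R3<->R0 -> R3=(0,0,0,0) R0=(0,0,0,0)
Op 2: inc R3 by 5 -> R3=(0,0,0,5) value=5
Op 3: merge R0<->R2 -> R0=(0,0,0,0) R2=(0,0,0,0)
Op 4: merge R0<->R2 -> R0=(0,0,0,0) R2=(0,0,0,0)
Op 5: inc R1 by 1 -> R1=(0,1,0,0) value=1
Op 6: merge R0<->R3 -> R0=(0,0,0,5) R3=(0,0,0,5)
Op 7: inc R0 by 5 -> R0=(5,0,0,5) value=10
Op 8: merge R0<->R3 -> R0=(5,0,0,5) R3=(5,0,0,5)
Op 9: inc R0 by 2 -> R0=(7,0,0,5) value=12
Op 10: inc R3 by 2 -> R3=(5,0,0,7) value=12
Op 11: inc R2 by 4 -> R2=(0,0,4,0) value=4

Answer: 7 0 0 5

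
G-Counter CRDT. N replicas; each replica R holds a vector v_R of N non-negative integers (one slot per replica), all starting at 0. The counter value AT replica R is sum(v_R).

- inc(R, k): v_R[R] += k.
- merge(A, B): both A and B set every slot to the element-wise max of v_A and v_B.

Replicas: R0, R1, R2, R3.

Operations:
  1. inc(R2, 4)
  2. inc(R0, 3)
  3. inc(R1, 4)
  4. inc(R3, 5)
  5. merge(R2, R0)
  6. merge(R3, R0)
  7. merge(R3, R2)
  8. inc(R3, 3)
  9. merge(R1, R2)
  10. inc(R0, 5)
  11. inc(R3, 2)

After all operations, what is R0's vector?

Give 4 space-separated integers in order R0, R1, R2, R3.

Op 1: inc R2 by 4 -> R2=(0,0,4,0) value=4
Op 2: inc R0 by 3 -> R0=(3,0,0,0) value=3
Op 3: inc R1 by 4 -> R1=(0,4,0,0) value=4
Op 4: inc R3 by 5 -> R3=(0,0,0,5) value=5
Op 5: merge R2<->R0 -> R2=(3,0,4,0) R0=(3,0,4,0)
Op 6: merge R3<->R0 -> R3=(3,0,4,5) R0=(3,0,4,5)
Op 7: merge R3<->R2 -> R3=(3,0,4,5) R2=(3,0,4,5)
Op 8: inc R3 by 3 -> R3=(3,0,4,8) value=15
Op 9: merge R1<->R2 -> R1=(3,4,4,5) R2=(3,4,4,5)
Op 10: inc R0 by 5 -> R0=(8,0,4,5) value=17
Op 11: inc R3 by 2 -> R3=(3,0,4,10) value=17

Answer: 8 0 4 5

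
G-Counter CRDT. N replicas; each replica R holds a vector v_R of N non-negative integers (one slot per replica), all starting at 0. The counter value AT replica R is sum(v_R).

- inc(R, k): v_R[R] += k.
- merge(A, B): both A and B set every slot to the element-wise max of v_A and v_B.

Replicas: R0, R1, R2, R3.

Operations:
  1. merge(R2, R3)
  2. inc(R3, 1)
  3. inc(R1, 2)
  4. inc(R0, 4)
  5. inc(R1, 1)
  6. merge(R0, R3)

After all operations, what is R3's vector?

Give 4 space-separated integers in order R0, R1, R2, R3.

Op 1: merge R2<->R3 -> R2=(0,0,0,0) R3=(0,0,0,0)
Op 2: inc R3 by 1 -> R3=(0,0,0,1) value=1
Op 3: inc R1 by 2 -> R1=(0,2,0,0) value=2
Op 4: inc R0 by 4 -> R0=(4,0,0,0) value=4
Op 5: inc R1 by 1 -> R1=(0,3,0,0) value=3
Op 6: merge R0<->R3 -> R0=(4,0,0,1) R3=(4,0,0,1)

Answer: 4 0 0 1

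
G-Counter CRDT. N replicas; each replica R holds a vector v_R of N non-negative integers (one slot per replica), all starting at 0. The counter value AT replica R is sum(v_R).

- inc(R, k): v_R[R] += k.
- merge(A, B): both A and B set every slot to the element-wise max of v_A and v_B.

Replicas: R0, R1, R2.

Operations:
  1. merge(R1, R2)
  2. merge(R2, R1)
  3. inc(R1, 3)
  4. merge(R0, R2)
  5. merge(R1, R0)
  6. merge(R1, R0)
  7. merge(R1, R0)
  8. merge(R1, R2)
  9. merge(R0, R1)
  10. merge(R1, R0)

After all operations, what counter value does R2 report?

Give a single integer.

Answer: 3

Derivation:
Op 1: merge R1<->R2 -> R1=(0,0,0) R2=(0,0,0)
Op 2: merge R2<->R1 -> R2=(0,0,0) R1=(0,0,0)
Op 3: inc R1 by 3 -> R1=(0,3,0) value=3
Op 4: merge R0<->R2 -> R0=(0,0,0) R2=(0,0,0)
Op 5: merge R1<->R0 -> R1=(0,3,0) R0=(0,3,0)
Op 6: merge R1<->R0 -> R1=(0,3,0) R0=(0,3,0)
Op 7: merge R1<->R0 -> R1=(0,3,0) R0=(0,3,0)
Op 8: merge R1<->R2 -> R1=(0,3,0) R2=(0,3,0)
Op 9: merge R0<->R1 -> R0=(0,3,0) R1=(0,3,0)
Op 10: merge R1<->R0 -> R1=(0,3,0) R0=(0,3,0)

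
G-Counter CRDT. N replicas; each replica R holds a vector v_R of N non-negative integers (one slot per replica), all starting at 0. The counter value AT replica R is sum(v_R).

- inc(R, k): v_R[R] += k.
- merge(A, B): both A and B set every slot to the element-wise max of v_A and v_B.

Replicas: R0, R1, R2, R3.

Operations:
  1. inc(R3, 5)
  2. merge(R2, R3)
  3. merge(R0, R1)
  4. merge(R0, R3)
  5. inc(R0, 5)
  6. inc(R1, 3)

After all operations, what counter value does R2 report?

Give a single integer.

Op 1: inc R3 by 5 -> R3=(0,0,0,5) value=5
Op 2: merge R2<->R3 -> R2=(0,0,0,5) R3=(0,0,0,5)
Op 3: merge R0<->R1 -> R0=(0,0,0,0) R1=(0,0,0,0)
Op 4: merge R0<->R3 -> R0=(0,0,0,5) R3=(0,0,0,5)
Op 5: inc R0 by 5 -> R0=(5,0,0,5) value=10
Op 6: inc R1 by 3 -> R1=(0,3,0,0) value=3

Answer: 5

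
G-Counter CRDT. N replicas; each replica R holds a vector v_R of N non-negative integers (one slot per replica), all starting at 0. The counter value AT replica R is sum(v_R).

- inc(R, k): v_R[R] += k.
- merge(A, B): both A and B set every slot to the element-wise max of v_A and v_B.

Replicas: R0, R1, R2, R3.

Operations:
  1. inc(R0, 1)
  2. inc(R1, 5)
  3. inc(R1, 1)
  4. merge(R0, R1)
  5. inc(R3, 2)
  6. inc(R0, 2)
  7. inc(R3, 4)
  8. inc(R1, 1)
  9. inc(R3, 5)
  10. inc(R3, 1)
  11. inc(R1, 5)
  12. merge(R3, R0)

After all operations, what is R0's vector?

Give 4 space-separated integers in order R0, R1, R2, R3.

Op 1: inc R0 by 1 -> R0=(1,0,0,0) value=1
Op 2: inc R1 by 5 -> R1=(0,5,0,0) value=5
Op 3: inc R1 by 1 -> R1=(0,6,0,0) value=6
Op 4: merge R0<->R1 -> R0=(1,6,0,0) R1=(1,6,0,0)
Op 5: inc R3 by 2 -> R3=(0,0,0,2) value=2
Op 6: inc R0 by 2 -> R0=(3,6,0,0) value=9
Op 7: inc R3 by 4 -> R3=(0,0,0,6) value=6
Op 8: inc R1 by 1 -> R1=(1,7,0,0) value=8
Op 9: inc R3 by 5 -> R3=(0,0,0,11) value=11
Op 10: inc R3 by 1 -> R3=(0,0,0,12) value=12
Op 11: inc R1 by 5 -> R1=(1,12,0,0) value=13
Op 12: merge R3<->R0 -> R3=(3,6,0,12) R0=(3,6,0,12)

Answer: 3 6 0 12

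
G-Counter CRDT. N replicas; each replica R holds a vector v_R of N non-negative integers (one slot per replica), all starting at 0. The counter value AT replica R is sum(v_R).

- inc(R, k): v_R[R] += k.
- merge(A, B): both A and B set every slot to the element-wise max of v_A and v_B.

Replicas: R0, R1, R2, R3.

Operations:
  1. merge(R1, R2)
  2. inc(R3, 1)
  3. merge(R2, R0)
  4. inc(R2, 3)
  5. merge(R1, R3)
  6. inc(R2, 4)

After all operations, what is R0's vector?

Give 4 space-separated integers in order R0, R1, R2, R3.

Answer: 0 0 0 0

Derivation:
Op 1: merge R1<->R2 -> R1=(0,0,0,0) R2=(0,0,0,0)
Op 2: inc R3 by 1 -> R3=(0,0,0,1) value=1
Op 3: merge R2<->R0 -> R2=(0,0,0,0) R0=(0,0,0,0)
Op 4: inc R2 by 3 -> R2=(0,0,3,0) value=3
Op 5: merge R1<->R3 -> R1=(0,0,0,1) R3=(0,0,0,1)
Op 6: inc R2 by 4 -> R2=(0,0,7,0) value=7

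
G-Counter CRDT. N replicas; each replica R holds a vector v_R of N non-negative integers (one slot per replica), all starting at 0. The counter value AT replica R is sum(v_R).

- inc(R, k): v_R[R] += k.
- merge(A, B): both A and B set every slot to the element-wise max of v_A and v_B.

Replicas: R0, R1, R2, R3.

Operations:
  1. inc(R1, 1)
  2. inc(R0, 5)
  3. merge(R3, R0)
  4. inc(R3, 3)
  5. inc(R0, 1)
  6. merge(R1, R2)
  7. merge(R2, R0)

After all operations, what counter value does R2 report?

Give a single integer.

Op 1: inc R1 by 1 -> R1=(0,1,0,0) value=1
Op 2: inc R0 by 5 -> R0=(5,0,0,0) value=5
Op 3: merge R3<->R0 -> R3=(5,0,0,0) R0=(5,0,0,0)
Op 4: inc R3 by 3 -> R3=(5,0,0,3) value=8
Op 5: inc R0 by 1 -> R0=(6,0,0,0) value=6
Op 6: merge R1<->R2 -> R1=(0,1,0,0) R2=(0,1,0,0)
Op 7: merge R2<->R0 -> R2=(6,1,0,0) R0=(6,1,0,0)

Answer: 7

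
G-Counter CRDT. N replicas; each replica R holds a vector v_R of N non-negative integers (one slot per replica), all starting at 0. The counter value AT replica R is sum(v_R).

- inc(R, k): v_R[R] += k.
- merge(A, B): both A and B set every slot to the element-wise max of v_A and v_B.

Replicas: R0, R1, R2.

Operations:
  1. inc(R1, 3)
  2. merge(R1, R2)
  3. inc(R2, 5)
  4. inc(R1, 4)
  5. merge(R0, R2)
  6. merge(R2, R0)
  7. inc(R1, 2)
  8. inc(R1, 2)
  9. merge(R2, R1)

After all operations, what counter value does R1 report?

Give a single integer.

Answer: 16

Derivation:
Op 1: inc R1 by 3 -> R1=(0,3,0) value=3
Op 2: merge R1<->R2 -> R1=(0,3,0) R2=(0,3,0)
Op 3: inc R2 by 5 -> R2=(0,3,5) value=8
Op 4: inc R1 by 4 -> R1=(0,7,0) value=7
Op 5: merge R0<->R2 -> R0=(0,3,5) R2=(0,3,5)
Op 6: merge R2<->R0 -> R2=(0,3,5) R0=(0,3,5)
Op 7: inc R1 by 2 -> R1=(0,9,0) value=9
Op 8: inc R1 by 2 -> R1=(0,11,0) value=11
Op 9: merge R2<->R1 -> R2=(0,11,5) R1=(0,11,5)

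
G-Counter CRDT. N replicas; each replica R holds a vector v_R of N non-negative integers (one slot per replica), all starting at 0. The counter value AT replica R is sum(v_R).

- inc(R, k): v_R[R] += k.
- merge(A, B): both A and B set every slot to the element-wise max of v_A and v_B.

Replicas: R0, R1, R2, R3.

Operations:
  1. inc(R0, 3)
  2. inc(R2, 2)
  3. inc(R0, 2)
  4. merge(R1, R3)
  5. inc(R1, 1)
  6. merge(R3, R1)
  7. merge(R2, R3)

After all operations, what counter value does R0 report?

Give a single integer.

Op 1: inc R0 by 3 -> R0=(3,0,0,0) value=3
Op 2: inc R2 by 2 -> R2=(0,0,2,0) value=2
Op 3: inc R0 by 2 -> R0=(5,0,0,0) value=5
Op 4: merge R1<->R3 -> R1=(0,0,0,0) R3=(0,0,0,0)
Op 5: inc R1 by 1 -> R1=(0,1,0,0) value=1
Op 6: merge R3<->R1 -> R3=(0,1,0,0) R1=(0,1,0,0)
Op 7: merge R2<->R3 -> R2=(0,1,2,0) R3=(0,1,2,0)

Answer: 5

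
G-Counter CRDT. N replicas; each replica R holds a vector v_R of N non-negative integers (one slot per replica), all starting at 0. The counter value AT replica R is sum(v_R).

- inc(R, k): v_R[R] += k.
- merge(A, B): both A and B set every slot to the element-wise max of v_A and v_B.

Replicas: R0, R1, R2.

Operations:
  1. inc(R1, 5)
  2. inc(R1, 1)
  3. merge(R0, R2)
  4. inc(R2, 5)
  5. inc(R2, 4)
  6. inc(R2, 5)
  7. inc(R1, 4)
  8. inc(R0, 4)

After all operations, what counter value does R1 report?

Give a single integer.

Op 1: inc R1 by 5 -> R1=(0,5,0) value=5
Op 2: inc R1 by 1 -> R1=(0,6,0) value=6
Op 3: merge R0<->R2 -> R0=(0,0,0) R2=(0,0,0)
Op 4: inc R2 by 5 -> R2=(0,0,5) value=5
Op 5: inc R2 by 4 -> R2=(0,0,9) value=9
Op 6: inc R2 by 5 -> R2=(0,0,14) value=14
Op 7: inc R1 by 4 -> R1=(0,10,0) value=10
Op 8: inc R0 by 4 -> R0=(4,0,0) value=4

Answer: 10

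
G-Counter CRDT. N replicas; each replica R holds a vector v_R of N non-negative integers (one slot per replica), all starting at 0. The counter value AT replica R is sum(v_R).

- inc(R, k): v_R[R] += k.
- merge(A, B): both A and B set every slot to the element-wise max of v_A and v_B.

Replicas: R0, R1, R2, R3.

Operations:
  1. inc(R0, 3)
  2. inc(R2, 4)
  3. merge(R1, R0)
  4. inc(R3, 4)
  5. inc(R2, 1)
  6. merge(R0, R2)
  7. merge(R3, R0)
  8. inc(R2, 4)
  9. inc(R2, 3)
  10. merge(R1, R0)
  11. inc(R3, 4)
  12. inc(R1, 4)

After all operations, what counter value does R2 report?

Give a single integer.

Answer: 15

Derivation:
Op 1: inc R0 by 3 -> R0=(3,0,0,0) value=3
Op 2: inc R2 by 4 -> R2=(0,0,4,0) value=4
Op 3: merge R1<->R0 -> R1=(3,0,0,0) R0=(3,0,0,0)
Op 4: inc R3 by 4 -> R3=(0,0,0,4) value=4
Op 5: inc R2 by 1 -> R2=(0,0,5,0) value=5
Op 6: merge R0<->R2 -> R0=(3,0,5,0) R2=(3,0,5,0)
Op 7: merge R3<->R0 -> R3=(3,0,5,4) R0=(3,0,5,4)
Op 8: inc R2 by 4 -> R2=(3,0,9,0) value=12
Op 9: inc R2 by 3 -> R2=(3,0,12,0) value=15
Op 10: merge R1<->R0 -> R1=(3,0,5,4) R0=(3,0,5,4)
Op 11: inc R3 by 4 -> R3=(3,0,5,8) value=16
Op 12: inc R1 by 4 -> R1=(3,4,5,4) value=16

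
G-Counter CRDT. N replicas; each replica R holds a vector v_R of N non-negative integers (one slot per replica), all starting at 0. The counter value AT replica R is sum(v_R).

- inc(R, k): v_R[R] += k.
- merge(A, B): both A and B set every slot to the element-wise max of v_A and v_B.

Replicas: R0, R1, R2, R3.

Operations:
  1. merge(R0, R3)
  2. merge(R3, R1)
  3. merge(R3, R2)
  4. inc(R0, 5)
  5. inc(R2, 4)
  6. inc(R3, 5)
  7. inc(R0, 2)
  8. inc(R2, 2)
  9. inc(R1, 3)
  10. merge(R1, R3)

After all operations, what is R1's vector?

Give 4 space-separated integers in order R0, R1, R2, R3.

Op 1: merge R0<->R3 -> R0=(0,0,0,0) R3=(0,0,0,0)
Op 2: merge R3<->R1 -> R3=(0,0,0,0) R1=(0,0,0,0)
Op 3: merge R3<->R2 -> R3=(0,0,0,0) R2=(0,0,0,0)
Op 4: inc R0 by 5 -> R0=(5,0,0,0) value=5
Op 5: inc R2 by 4 -> R2=(0,0,4,0) value=4
Op 6: inc R3 by 5 -> R3=(0,0,0,5) value=5
Op 7: inc R0 by 2 -> R0=(7,0,0,0) value=7
Op 8: inc R2 by 2 -> R2=(0,0,6,0) value=6
Op 9: inc R1 by 3 -> R1=(0,3,0,0) value=3
Op 10: merge R1<->R3 -> R1=(0,3,0,5) R3=(0,3,0,5)

Answer: 0 3 0 5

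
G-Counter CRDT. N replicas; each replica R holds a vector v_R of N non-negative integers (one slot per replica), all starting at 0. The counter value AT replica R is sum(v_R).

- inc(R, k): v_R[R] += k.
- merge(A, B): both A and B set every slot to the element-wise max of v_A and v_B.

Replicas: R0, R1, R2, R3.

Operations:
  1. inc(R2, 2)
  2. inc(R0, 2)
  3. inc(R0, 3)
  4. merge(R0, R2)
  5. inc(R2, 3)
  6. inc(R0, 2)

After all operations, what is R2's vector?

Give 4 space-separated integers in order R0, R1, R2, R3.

Answer: 5 0 5 0

Derivation:
Op 1: inc R2 by 2 -> R2=(0,0,2,0) value=2
Op 2: inc R0 by 2 -> R0=(2,0,0,0) value=2
Op 3: inc R0 by 3 -> R0=(5,0,0,0) value=5
Op 4: merge R0<->R2 -> R0=(5,0,2,0) R2=(5,0,2,0)
Op 5: inc R2 by 3 -> R2=(5,0,5,0) value=10
Op 6: inc R0 by 2 -> R0=(7,0,2,0) value=9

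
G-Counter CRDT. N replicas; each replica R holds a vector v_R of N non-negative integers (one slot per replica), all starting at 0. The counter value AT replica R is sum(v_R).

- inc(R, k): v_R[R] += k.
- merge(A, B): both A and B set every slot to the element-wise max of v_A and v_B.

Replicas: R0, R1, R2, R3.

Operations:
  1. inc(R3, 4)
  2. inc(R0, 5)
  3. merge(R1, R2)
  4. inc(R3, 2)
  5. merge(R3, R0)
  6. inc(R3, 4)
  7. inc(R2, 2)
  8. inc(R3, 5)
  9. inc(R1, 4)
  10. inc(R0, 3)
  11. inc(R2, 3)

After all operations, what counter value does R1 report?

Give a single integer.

Op 1: inc R3 by 4 -> R3=(0,0,0,4) value=4
Op 2: inc R0 by 5 -> R0=(5,0,0,0) value=5
Op 3: merge R1<->R2 -> R1=(0,0,0,0) R2=(0,0,0,0)
Op 4: inc R3 by 2 -> R3=(0,0,0,6) value=6
Op 5: merge R3<->R0 -> R3=(5,0,0,6) R0=(5,0,0,6)
Op 6: inc R3 by 4 -> R3=(5,0,0,10) value=15
Op 7: inc R2 by 2 -> R2=(0,0,2,0) value=2
Op 8: inc R3 by 5 -> R3=(5,0,0,15) value=20
Op 9: inc R1 by 4 -> R1=(0,4,0,0) value=4
Op 10: inc R0 by 3 -> R0=(8,0,0,6) value=14
Op 11: inc R2 by 3 -> R2=(0,0,5,0) value=5

Answer: 4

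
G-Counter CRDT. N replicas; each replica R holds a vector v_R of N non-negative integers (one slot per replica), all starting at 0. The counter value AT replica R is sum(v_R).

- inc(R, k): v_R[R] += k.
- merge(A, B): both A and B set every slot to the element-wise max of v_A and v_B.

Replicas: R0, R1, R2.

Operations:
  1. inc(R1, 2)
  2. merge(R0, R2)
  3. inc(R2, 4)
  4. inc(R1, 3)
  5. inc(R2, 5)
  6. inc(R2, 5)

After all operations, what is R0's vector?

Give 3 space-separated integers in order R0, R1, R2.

Answer: 0 0 0

Derivation:
Op 1: inc R1 by 2 -> R1=(0,2,0) value=2
Op 2: merge R0<->R2 -> R0=(0,0,0) R2=(0,0,0)
Op 3: inc R2 by 4 -> R2=(0,0,4) value=4
Op 4: inc R1 by 3 -> R1=(0,5,0) value=5
Op 5: inc R2 by 5 -> R2=(0,0,9) value=9
Op 6: inc R2 by 5 -> R2=(0,0,14) value=14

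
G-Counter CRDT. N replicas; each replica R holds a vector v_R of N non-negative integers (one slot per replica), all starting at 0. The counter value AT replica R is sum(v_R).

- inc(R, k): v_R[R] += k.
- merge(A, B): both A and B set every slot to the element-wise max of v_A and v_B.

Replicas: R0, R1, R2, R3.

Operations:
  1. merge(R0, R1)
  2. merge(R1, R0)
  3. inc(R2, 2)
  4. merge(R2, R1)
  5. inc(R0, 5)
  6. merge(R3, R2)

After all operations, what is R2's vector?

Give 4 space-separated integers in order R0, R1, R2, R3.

Answer: 0 0 2 0

Derivation:
Op 1: merge R0<->R1 -> R0=(0,0,0,0) R1=(0,0,0,0)
Op 2: merge R1<->R0 -> R1=(0,0,0,0) R0=(0,0,0,0)
Op 3: inc R2 by 2 -> R2=(0,0,2,0) value=2
Op 4: merge R2<->R1 -> R2=(0,0,2,0) R1=(0,0,2,0)
Op 5: inc R0 by 5 -> R0=(5,0,0,0) value=5
Op 6: merge R3<->R2 -> R3=(0,0,2,0) R2=(0,0,2,0)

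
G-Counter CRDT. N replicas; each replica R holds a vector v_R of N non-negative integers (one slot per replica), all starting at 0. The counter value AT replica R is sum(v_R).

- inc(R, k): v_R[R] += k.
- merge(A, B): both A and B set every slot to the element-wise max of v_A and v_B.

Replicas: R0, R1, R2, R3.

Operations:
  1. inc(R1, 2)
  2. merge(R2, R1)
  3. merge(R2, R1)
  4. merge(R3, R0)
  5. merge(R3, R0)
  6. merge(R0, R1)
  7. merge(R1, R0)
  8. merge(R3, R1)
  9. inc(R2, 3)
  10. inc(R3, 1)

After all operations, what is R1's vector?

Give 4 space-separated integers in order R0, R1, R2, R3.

Op 1: inc R1 by 2 -> R1=(0,2,0,0) value=2
Op 2: merge R2<->R1 -> R2=(0,2,0,0) R1=(0,2,0,0)
Op 3: merge R2<->R1 -> R2=(0,2,0,0) R1=(0,2,0,0)
Op 4: merge R3<->R0 -> R3=(0,0,0,0) R0=(0,0,0,0)
Op 5: merge R3<->R0 -> R3=(0,0,0,0) R0=(0,0,0,0)
Op 6: merge R0<->R1 -> R0=(0,2,0,0) R1=(0,2,0,0)
Op 7: merge R1<->R0 -> R1=(0,2,0,0) R0=(0,2,0,0)
Op 8: merge R3<->R1 -> R3=(0,2,0,0) R1=(0,2,0,0)
Op 9: inc R2 by 3 -> R2=(0,2,3,0) value=5
Op 10: inc R3 by 1 -> R3=(0,2,0,1) value=3

Answer: 0 2 0 0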